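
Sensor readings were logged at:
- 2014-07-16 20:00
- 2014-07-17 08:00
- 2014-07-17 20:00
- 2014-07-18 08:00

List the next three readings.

2014-07-18 20:00, 2014-07-19 08:00, 2014-07-19 20:00

Spacing: 12, 12, 12 h — constant 12 h.
2014-07-18 08:00 + 12 h = 2014-07-18 20:00.
2014-07-18 20:00 + 12 h = 2014-07-19 08:00.
2014-07-19 08:00 + 12 h = 2014-07-19 20:00.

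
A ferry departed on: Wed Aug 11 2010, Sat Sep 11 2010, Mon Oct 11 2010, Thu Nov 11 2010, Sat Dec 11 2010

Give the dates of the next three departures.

Tue Jan 11 2011, Fri Feb 11 2011, Fri Mar 11 2011

The day-of-month is always 11 (31, 30, 31, 30 days between events).
So this recurs on the 11th of each month.
January 2011: Tue Jan 11 2011.
Next: February 2011 → Fri Feb 11 2011.
March 2011: Fri Mar 11 2011.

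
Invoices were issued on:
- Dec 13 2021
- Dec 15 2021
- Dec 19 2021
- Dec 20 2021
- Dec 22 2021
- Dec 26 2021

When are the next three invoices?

Dec 27 2021, Dec 29 2021, Jan 2 2022

The gap pattern 2, 4, 1, 2, 4 repeats every 3 events.
These are the Mondays, Wednesdays and Sundays of each week.
The following Monday is Dec 27 2021.
The following Wednesday is Dec 29 2021.
The following Sunday is Jan 2 2022.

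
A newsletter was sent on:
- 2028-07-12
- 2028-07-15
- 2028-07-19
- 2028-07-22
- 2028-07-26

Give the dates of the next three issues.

Gaps: 3, 4, 3, 4 days — not constant, but cyclic with period 2.
The events fall on every Wednesday and Saturday.
Next Saturday: 2028-07-29.
Next Wednesday: 2028-08-02.
The following Saturday is 2028-08-05.

2028-07-29, 2028-08-02, 2028-08-05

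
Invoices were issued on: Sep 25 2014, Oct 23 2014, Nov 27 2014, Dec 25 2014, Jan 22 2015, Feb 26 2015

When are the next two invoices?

Gaps: 28, 35, 28, 28, 35 days — a mix of 28 and 35. Every date is a Thursday.
Each is the 4th Thursday of its month.
4th Thursday of March 2015: Mar 26 2015.
4th Thursday of April 2015: Apr 23 2015.

Mar 26 2015, Apr 23 2015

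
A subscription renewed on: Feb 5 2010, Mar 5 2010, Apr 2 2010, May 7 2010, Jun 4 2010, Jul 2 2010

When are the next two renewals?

All dates are Fridays, 28, 28, 35, 28, 28 days apart.
Specifically, the 1st Friday of each month.
August 2010 — 1st Friday is Aug 6 2010.
September 2010 — 1st Friday is Sep 3 2010.

Aug 6 2010, Sep 3 2010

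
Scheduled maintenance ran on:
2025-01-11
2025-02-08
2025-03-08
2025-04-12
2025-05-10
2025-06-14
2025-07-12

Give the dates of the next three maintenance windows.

2025-08-09, 2025-09-13, 2025-10-11

Gaps: 28, 28, 35, 28, 35, 28 days — a mix of 28 and 35. Every date is a Saturday.
Each is the 2nd Saturday of its month.
August 2025 — 2nd Saturday is 2025-08-09.
September 2025 — 2nd Saturday is 2025-09-13.
October 2025 — 2nd Saturday is 2025-10-11.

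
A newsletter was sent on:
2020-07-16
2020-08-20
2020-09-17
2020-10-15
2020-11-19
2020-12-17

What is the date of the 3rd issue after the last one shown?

Gaps: 35, 28, 28, 35, 28 days — a mix of 28 and 35. Every date is a Thursday.
Each is the 3rd Thursday of its month.
January 2021 — 3rd Thursday is 2021-01-21.
3rd Thursday of February 2021: 2021-02-18.
March 2021 — 3rd Thursday is 2021-03-18.

2021-03-18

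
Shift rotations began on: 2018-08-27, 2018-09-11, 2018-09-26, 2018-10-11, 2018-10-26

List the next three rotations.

2018-11-10, 2018-11-25, 2018-12-10

Gaps between consecutive events: 15, 15, 15, 15 days — a constant 15-day interval.
2018-10-26 + 15 days = 2018-11-10.
2018-11-10 + 15 days = 2018-11-25.
2018-11-25 + 15 days = 2018-12-10.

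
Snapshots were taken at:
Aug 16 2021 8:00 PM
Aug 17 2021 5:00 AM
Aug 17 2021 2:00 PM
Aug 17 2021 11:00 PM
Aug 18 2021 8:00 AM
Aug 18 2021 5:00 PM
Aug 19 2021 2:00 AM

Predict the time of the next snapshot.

Aug 19 2021 11:00 AM

Gaps: 9, 9, 9, 9, 9, 9 hours — each event is 9 hours after the previous one.
Aug 19 2021 2:00 AM + 9 h = Aug 19 2021 11:00 AM.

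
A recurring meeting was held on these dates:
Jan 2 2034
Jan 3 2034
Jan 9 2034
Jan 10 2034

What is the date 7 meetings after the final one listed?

Feb 6 2034

Gaps: 1, 6, 1 days — not constant, but cyclic with period 2.
The events fall on every Monday and Tuesday.
The following Monday is Jan 16 2034.
The following Tuesday is Jan 17 2034.
Next Monday: Jan 23 2034.
The following Tuesday is Jan 24 2034.
The following Monday is Jan 30 2034.
Next Tuesday: Jan 31 2034.
Next Monday: Feb 6 2034.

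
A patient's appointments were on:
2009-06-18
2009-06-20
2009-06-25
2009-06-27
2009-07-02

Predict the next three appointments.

2009-07-04, 2009-07-09, 2009-07-11

The gap pattern 2, 5, 2, 5 repeats every 2 events.
These are the Thursdays and Saturdays of each week.
The following Saturday is 2009-07-04.
Next Thursday: 2009-07-09.
The following Saturday is 2009-07-11.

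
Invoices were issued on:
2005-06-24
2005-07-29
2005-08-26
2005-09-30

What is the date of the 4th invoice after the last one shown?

2006-01-27

All Fridays; the gaps (35, 28, 35) vary with month length.
This is the last Friday of each month.
Last Friday of October 2005: 2005-10-28.
November 2005 ends with Friday 2005-11-25.
December 2005 ends with Friday 2005-12-30.
Last Friday of January 2006: 2006-01-27.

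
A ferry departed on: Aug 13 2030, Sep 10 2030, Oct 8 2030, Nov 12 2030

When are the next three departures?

Dec 10 2030, Jan 14 2031, Feb 11 2031

All dates are Tuesdays, 28, 28, 35 days apart.
Specifically, the 2nd Tuesday of each month.
2nd Tuesday of December 2030: Dec 10 2030.
January 2031 — 2nd Tuesday is Jan 14 2031.
2nd Tuesday of February 2031: Feb 11 2031.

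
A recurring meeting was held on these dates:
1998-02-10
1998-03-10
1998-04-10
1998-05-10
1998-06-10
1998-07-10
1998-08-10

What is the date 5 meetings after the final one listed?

Gaps: 28, 31, 30, 31, 30, 31 days — not constant. Every event is on the 10th of the month.
Pattern: the 10th of each month.
September 1998: 1998-09-10.
Next: October 1998 → 1998-10-10.
November 1998: 1998-11-10.
Next: December 1998 → 1998-12-10.
January 1999: 1999-01-10.

1999-01-10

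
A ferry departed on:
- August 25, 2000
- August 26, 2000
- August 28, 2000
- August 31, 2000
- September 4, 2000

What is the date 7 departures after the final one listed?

October 30, 2000

Gaps: 1, 2, 3, 4 days — each gap is 1 larger than the previous one.
Next gap: 5 days. September 4, 2000 + 5 days = September 9, 2000.
Next gap: 6 days. September 9, 2000 + 6 days = September 15, 2000.
Next gap: 7 days. September 15, 2000 + 7 days = September 22, 2000.
Next gap: 8 days. September 22, 2000 + 8 days = September 30, 2000.
Next gap: 9 days. September 30, 2000 + 9 days = October 9, 2000.
Next gap: 10 days. October 9, 2000 + 10 days = October 19, 2000.
Next gap: 11 days. October 19, 2000 + 11 days = October 30, 2000.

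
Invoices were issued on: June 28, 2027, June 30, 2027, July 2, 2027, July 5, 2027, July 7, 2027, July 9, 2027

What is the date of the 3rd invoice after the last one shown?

Gaps: 2, 2, 3, 2, 2 days — not constant, but cyclic with period 3.
The events fall on every Monday, Wednesday and Friday.
Next Monday: July 12, 2027.
Next Wednesday: July 14, 2027.
Next Friday: July 16, 2027.

July 16, 2027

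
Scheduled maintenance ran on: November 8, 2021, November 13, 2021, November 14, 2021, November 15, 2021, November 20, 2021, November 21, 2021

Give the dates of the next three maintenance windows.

Every event lands on a Monday or Saturday or Sunday (gaps cycle 5, 1, 1, 5, 1).
So the schedule is: every Monday, Saturday and Sunday.
Next Monday: November 22, 2021.
The following Saturday is November 27, 2021.
The following Sunday is November 28, 2021.

November 22, 2021; November 27, 2021; November 28, 2021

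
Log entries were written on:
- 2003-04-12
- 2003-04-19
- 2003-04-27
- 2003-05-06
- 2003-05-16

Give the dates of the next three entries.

2003-05-27, 2003-06-08, 2003-06-21

Gaps: 7, 8, 9, 10 days — each gap is 1 larger than the previous one.
Next gap: 11 days. 2003-05-16 + 11 days = 2003-05-27.
Next gap: 12 days. 2003-05-27 + 12 days = 2003-06-08.
Next gap: 13 days. 2003-06-08 + 13 days = 2003-06-21.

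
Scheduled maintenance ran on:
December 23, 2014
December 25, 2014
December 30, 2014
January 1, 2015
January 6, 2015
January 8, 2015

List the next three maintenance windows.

January 13, 2015; January 15, 2015; January 20, 2015

Gaps: 2, 5, 2, 5, 2 days — not constant, but cyclic with period 2.
The events fall on every Tuesday and Thursday.
The following Tuesday is January 13, 2015.
Next Thursday: January 15, 2015.
Next Tuesday: January 20, 2015.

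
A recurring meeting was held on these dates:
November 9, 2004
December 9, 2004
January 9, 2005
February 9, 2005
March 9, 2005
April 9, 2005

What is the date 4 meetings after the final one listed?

Each date is the 9th; the gaps (30, 31, 31, 28, 31) track the month lengths.
The rule is the 9th of each month.
May 2005: May 9, 2005.
June 2005: June 9, 2005.
Next: July 2005 → July 9, 2005.
Next: August 2005 → August 9, 2005.

August 9, 2005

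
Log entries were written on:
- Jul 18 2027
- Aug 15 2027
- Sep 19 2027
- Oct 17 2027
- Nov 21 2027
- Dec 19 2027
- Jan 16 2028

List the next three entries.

Feb 20 2028, Mar 19 2028, Apr 16 2028

Gaps: 28, 35, 28, 35, 28, 28 days — a mix of 28 and 35. Every date is a Sunday.
Each is the 3rd Sunday of its month.
February 2028 — 3rd Sunday is Feb 20 2028.
March 2028 — 3rd Sunday is Mar 19 2028.
April 2028 — 3rd Sunday is Apr 16 2028.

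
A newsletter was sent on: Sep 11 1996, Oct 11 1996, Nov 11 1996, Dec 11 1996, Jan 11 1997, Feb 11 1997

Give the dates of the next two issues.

The day-of-month is always 11 (30, 31, 30, 31, 31 days between events).
So this recurs on the 11th of each month.
March 1997: Mar 11 1997.
Next: April 1997 → Apr 11 1997.

Mar 11 1997, Apr 11 1997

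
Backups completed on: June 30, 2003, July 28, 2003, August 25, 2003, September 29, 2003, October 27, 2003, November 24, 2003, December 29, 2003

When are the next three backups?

January 26, 2004; February 23, 2004; March 29, 2004

Every date is a Monday; gaps 28, 28, 35, 28, 28, 35 days.
Each is the last Monday of its month (at least one falls on the 29th or later, ruling out '4th Monday').
Last Monday of January 2004: January 26, 2004.
February 2004 ends with Monday February 23, 2004.
March 2004 ends with Monday March 29, 2004.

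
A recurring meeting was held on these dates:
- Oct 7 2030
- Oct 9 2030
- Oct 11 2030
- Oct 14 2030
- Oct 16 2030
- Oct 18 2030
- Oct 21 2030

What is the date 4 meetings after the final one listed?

Oct 30 2030

Every event lands on a Monday or Wednesday or Friday (gaps cycle 2, 2, 3, 2, 2, 3).
So the schedule is: every Monday, Wednesday and Friday.
The following Wednesday is Oct 23 2030.
The following Friday is Oct 25 2030.
The following Monday is Oct 28 2030.
The following Wednesday is Oct 30 2030.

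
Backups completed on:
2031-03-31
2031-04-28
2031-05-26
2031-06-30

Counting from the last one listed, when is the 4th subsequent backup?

Every date is a Monday; gaps 28, 28, 35 days.
Each is the last Monday of its month (at least one falls on the 29th or later, ruling out '4th Monday').
July 2031 ends with Monday 2031-07-28.
Last Monday of August 2031: 2031-08-25.
Last Monday of September 2031: 2031-09-29.
Last Monday of October 2031: 2031-10-27.

2031-10-27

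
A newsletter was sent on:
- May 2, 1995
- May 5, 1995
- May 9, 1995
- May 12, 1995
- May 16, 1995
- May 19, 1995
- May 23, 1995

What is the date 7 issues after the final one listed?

Every event lands on a Tuesday or Friday (gaps cycle 3, 4, 3, 4, 3, 4).
So the schedule is: every Tuesday and Friday.
The following Friday is May 26, 1995.
Next Tuesday: May 30, 1995.
Next Friday: June 2, 1995.
Next Tuesday: June 6, 1995.
The following Friday is June 9, 1995.
Next Tuesday: June 13, 1995.
The following Friday is June 16, 1995.

June 16, 1995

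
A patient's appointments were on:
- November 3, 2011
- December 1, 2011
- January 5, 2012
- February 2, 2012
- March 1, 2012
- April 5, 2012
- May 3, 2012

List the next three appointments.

June 7, 2012; July 5, 2012; August 2, 2012

Gaps: 28, 35, 28, 28, 35, 28 days — a mix of 28 and 35. Every date is a Thursday.
Each is the 1st Thursday of its month.
1st Thursday of June 2012: June 7, 2012.
1st Thursday of July 2012: July 5, 2012.
1st Thursday of August 2012: August 2, 2012.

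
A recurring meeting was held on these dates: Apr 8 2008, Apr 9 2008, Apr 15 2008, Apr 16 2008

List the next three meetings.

Every event lands on a Tuesday or Wednesday (gaps cycle 1, 6, 1).
So the schedule is: every Tuesday and Wednesday.
Next Tuesday: Apr 22 2008.
The following Wednesday is Apr 23 2008.
Next Tuesday: Apr 29 2008.

Apr 22 2008, Apr 23 2008, Apr 29 2008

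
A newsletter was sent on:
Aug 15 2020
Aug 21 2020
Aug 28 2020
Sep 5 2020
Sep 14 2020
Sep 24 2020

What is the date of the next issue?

Oct 5 2020

Intervals are 6, 7, 8, 9, 10 days — an arithmetic progression with common difference 1.
Next gap: 11 days. Sep 24 2020 + 11 days = Oct 5 2020.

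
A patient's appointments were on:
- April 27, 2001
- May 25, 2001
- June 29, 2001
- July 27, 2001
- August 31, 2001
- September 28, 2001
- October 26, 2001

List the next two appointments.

Every date is a Friday; gaps 28, 35, 28, 35, 28, 28 days.
Each is the last Friday of its month (at least one falls on the 29th or later, ruling out '4th Friday').
November 2001 ends with Friday November 30, 2001.
December 2001 ends with Friday December 28, 2001.

November 30, 2001; December 28, 2001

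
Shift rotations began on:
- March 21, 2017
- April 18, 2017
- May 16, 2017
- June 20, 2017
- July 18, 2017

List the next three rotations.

These are Tuesdays at 28- or 35-day spacing (28, 28, 35, 28).
The pattern: 3rd Tuesday of the month.
August 2017 — 3rd Tuesday is August 15, 2017.
September 2017 — 3rd Tuesday is September 19, 2017.
3rd Tuesday of October 2017: October 17, 2017.

August 15, 2017; September 19, 2017; October 17, 2017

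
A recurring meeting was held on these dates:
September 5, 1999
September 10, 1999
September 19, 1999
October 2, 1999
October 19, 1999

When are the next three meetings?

November 9, 1999; December 4, 1999; January 2, 2000

The spacing grows by 4 each time: 5, 9, 13, 17 days.
Next gap: 21 days. October 19, 1999 + 21 days = November 9, 1999.
Next gap: 25 days. November 9, 1999 + 25 days = December 4, 1999.
Next gap: 29 days. December 4, 1999 + 29 days = January 2, 2000.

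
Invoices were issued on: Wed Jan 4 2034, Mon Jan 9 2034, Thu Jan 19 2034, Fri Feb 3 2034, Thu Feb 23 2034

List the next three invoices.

Gaps: 5, 10, 15, 20 days — each gap is 5 larger than the previous one.
Next gap: 25 days. Thu Feb 23 2034 + 25 days = Mon Mar 20 2034.
Next gap: 30 days. Mon Mar 20 2034 + 30 days = Wed Apr 19 2034.
Next gap: 35 days. Wed Apr 19 2034 + 35 days = Wed May 24 2034.

Mon Mar 20 2034, Wed Apr 19 2034, Wed May 24 2034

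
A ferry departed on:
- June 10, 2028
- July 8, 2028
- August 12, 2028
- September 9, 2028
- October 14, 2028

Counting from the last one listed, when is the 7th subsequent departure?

Gaps: 28, 35, 28, 35 days — a mix of 28 and 35. Every date is a Saturday.
Each is the 2nd Saturday of its month.
2nd Saturday of November 2028: November 11, 2028.
2nd Saturday of December 2028: December 9, 2028.
2nd Saturday of January 2029: January 13, 2029.
2nd Saturday of February 2029: February 10, 2029.
2nd Saturday of March 2029: March 10, 2029.
2nd Saturday of April 2029: April 14, 2029.
May 2029 — 2nd Saturday is May 12, 2029.

May 12, 2029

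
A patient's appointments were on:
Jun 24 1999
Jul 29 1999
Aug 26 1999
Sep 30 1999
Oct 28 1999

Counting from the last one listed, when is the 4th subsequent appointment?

Feb 24 2000

Every date is a Thursday; gaps 35, 28, 35, 28 days.
Each is the last Thursday of its month (at least one falls on the 29th or later, ruling out '4th Thursday').
Last Thursday of November 1999: Nov 25 1999.
Last Thursday of December 1999: Dec 30 1999.
Last Thursday of January 2000: Jan 27 2000.
Last Thursday of February 2000: Feb 24 2000.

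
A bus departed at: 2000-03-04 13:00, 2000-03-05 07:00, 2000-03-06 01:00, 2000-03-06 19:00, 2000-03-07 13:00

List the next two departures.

The interval is a steady 18 hours (18, 18, 18, 18).
2000-03-07 13:00 + 18 h = 2000-03-08 07:00.
2000-03-08 07:00 + 18 h = 2000-03-09 01:00.

2000-03-08 07:00, 2000-03-09 01:00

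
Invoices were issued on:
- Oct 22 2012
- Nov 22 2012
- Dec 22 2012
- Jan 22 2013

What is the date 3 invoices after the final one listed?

Apr 22 2013

The day-of-month is always 22 (31, 30, 31 days between events).
So this recurs on the 22nd of each month.
February 2013: Feb 22 2013.
March 2013: Mar 22 2013.
April 2013: Apr 22 2013.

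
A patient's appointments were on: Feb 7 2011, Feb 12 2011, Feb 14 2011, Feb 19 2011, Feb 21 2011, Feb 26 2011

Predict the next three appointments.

Feb 28 2011, Mar 5 2011, Mar 7 2011

Every event lands on a Monday or Saturday (gaps cycle 5, 2, 5, 2, 5).
So the schedule is: every Monday and Saturday.
Next Monday: Feb 28 2011.
Next Saturday: Mar 5 2011.
Next Monday: Mar 7 2011.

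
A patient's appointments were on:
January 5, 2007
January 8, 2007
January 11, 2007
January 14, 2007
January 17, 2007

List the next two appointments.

Gaps between consecutive events: 3, 3, 3, 3 days — a constant 3-day interval.
January 17, 2007 + 3 days = January 20, 2007.
January 20, 2007 + 3 days = January 23, 2007.

January 20, 2007; January 23, 2007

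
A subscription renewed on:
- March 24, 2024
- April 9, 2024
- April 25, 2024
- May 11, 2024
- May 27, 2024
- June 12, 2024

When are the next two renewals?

June 28, 2024; July 14, 2024

Gaps between consecutive events: 16, 16, 16, 16, 16 days — a constant 16-day interval.
June 12, 2024 + 16 days = June 28, 2024.
June 28, 2024 + 16 days = July 14, 2024.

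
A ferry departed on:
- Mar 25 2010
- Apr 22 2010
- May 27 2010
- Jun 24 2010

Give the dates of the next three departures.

Jul 22 2010, Aug 26 2010, Sep 23 2010

Gaps: 28, 35, 28 days — a mix of 28 and 35. Every date is a Thursday.
Each is the 4th Thursday of its month.
July 2010 — 4th Thursday is Jul 22 2010.
4th Thursday of August 2010: Aug 26 2010.
4th Thursday of September 2010: Sep 23 2010.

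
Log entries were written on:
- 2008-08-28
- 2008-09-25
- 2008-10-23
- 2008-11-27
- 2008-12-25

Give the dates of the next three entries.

Gaps: 28, 28, 35, 28 days — a mix of 28 and 35. Every date is a Thursday.
Each is the 4th Thursday of its month.
4th Thursday of January 2009: 2009-01-22.
February 2009 — 4th Thursday is 2009-02-26.
4th Thursday of March 2009: 2009-03-26.

2009-01-22, 2009-02-26, 2009-03-26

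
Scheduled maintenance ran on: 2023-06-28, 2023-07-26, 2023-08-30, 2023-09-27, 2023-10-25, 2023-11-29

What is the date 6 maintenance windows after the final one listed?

All Wednesdays; the gaps (28, 35, 28, 28, 35) vary with month length.
This is the last Wednesday of each month.
Last Wednesday of December 2023: 2023-12-27.
January 2024 ends with Wednesday 2024-01-31.
February 2024 ends with Wednesday 2024-02-28.
Last Wednesday of March 2024: 2024-03-27.
April 2024 ends with Wednesday 2024-04-24.
May 2024 ends with Wednesday 2024-05-29.

2024-05-29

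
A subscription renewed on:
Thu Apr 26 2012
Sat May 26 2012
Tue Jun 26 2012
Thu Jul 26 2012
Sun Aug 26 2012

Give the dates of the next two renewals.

Wed Sep 26 2012, Fri Oct 26 2012

Each date is the 26th; the gaps (30, 31, 30, 31) track the month lengths.
The rule is the 26th of each month.
Next: September 2012 → Wed Sep 26 2012.
Next: October 2012 → Fri Oct 26 2012.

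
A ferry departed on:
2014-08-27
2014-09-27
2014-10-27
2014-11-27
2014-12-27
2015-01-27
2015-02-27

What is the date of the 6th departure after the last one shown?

2015-08-27

Each date is the 27th; the gaps (31, 30, 31, 30, 31, 31) track the month lengths.
The rule is the 27th of each month.
Next: March 2015 → 2015-03-27.
April 2015: 2015-04-27.
Next: May 2015 → 2015-05-27.
June 2015: 2015-06-27.
Next: July 2015 → 2015-07-27.
Next: August 2015 → 2015-08-27.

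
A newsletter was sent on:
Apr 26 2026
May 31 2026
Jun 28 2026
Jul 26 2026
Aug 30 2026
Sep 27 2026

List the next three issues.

All Sundays; the gaps (35, 28, 28, 35, 28) vary with month length.
This is the last Sunday of each month.
October 2026 ends with Sunday Oct 25 2026.
Last Sunday of November 2026: Nov 29 2026.
Last Sunday of December 2026: Dec 27 2026.

Oct 25 2026, Nov 29 2026, Dec 27 2026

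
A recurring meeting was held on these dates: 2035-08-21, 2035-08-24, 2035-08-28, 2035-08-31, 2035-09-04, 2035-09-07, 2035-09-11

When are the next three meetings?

Every event lands on a Tuesday or Friday (gaps cycle 3, 4, 3, 4, 3, 4).
So the schedule is: every Tuesday and Friday.
Next Friday: 2035-09-14.
The following Tuesday is 2035-09-18.
The following Friday is 2035-09-21.

2035-09-14, 2035-09-18, 2035-09-21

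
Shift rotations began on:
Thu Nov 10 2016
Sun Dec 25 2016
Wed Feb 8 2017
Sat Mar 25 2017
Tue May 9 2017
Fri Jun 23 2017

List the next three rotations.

Every event comes 45 days after the last (45, 45, 45, 45, 45).
Fri Jun 23 2017 + 45 days = Mon Aug 7 2017.
Mon Aug 7 2017 + 45 days = Thu Sep 21 2017.
Thu Sep 21 2017 + 45 days = Sun Nov 5 2017.

Mon Aug 7 2017, Thu Sep 21 2017, Sun Nov 5 2017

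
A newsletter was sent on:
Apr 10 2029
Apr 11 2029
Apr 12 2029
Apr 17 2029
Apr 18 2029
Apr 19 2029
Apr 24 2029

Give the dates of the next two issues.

Apr 25 2029, Apr 26 2029

Gaps: 1, 1, 5, 1, 1, 5 days — not constant, but cyclic with period 3.
The events fall on every Tuesday, Wednesday and Thursday.
The following Wednesday is Apr 25 2029.
Next Thursday: Apr 26 2029.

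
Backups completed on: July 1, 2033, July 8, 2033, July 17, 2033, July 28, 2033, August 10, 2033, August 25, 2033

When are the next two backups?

September 11, 2033; September 30, 2033

Intervals are 7, 9, 11, 13, 15 days — an arithmetic progression with common difference 2.
Next gap: 17 days. August 25, 2033 + 17 days = September 11, 2033.
Next gap: 19 days. September 11, 2033 + 19 days = September 30, 2033.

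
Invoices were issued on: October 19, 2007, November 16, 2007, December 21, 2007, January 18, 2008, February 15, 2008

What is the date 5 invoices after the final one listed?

July 18, 2008

Gaps: 28, 35, 28, 28 days — a mix of 28 and 35. Every date is a Friday.
Each is the 3rd Friday of its month.
March 2008 — 3rd Friday is March 21, 2008.
April 2008 — 3rd Friday is April 18, 2008.
3rd Friday of May 2008: May 16, 2008.
June 2008 — 3rd Friday is June 20, 2008.
July 2008 — 3rd Friday is July 18, 2008.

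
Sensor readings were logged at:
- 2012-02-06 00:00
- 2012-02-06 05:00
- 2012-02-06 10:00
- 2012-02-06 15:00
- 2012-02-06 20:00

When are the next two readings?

Spacing: 5, 5, 5, 5 h — constant 5 h.
2012-02-06 20:00 + 5 h = 2012-02-07 01:00.
2012-02-07 01:00 + 5 h = 2012-02-07 06:00.

2012-02-07 01:00, 2012-02-07 06:00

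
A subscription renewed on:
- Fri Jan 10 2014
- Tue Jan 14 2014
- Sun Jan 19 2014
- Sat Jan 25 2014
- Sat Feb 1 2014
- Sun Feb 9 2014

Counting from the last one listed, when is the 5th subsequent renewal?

Sat Apr 5 2014

The spacing grows by 1 each time: 4, 5, 6, 7, 8 days.
Next gap: 9 days. Sun Feb 9 2014 + 9 days = Tue Feb 18 2014.
Next gap: 10 days. Tue Feb 18 2014 + 10 days = Fri Feb 28 2014.
Next gap: 11 days. Fri Feb 28 2014 + 11 days = Tue Mar 11 2014.
Next gap: 12 days. Tue Mar 11 2014 + 12 days = Sun Mar 23 2014.
Next gap: 13 days. Sun Mar 23 2014 + 13 days = Sat Apr 5 2014.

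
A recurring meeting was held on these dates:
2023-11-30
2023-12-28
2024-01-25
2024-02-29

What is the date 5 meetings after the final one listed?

Every date is a Thursday; gaps 28, 28, 35 days.
Each is the last Thursday of its month (at least one falls on the 29th or later, ruling out '4th Thursday').
March 2024 ends with Thursday 2024-03-28.
April 2024 ends with Thursday 2024-04-25.
May 2024 ends with Thursday 2024-05-30.
Last Thursday of June 2024: 2024-06-27.
Last Thursday of July 2024: 2024-07-25.

2024-07-25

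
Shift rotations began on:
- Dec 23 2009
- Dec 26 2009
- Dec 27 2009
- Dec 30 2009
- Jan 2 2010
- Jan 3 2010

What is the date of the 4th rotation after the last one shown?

Gaps: 3, 1, 3, 3, 1 days — not constant, but cyclic with period 3.
The events fall on every Wednesday, Saturday and Sunday.
Next Wednesday: Jan 6 2010.
Next Saturday: Jan 9 2010.
Next Sunday: Jan 10 2010.
The following Wednesday is Jan 13 2010.

Jan 13 2010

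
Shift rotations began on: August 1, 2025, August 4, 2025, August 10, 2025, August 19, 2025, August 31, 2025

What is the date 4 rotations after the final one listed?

Gaps: 3, 6, 9, 12 days — each gap is 3 larger than the previous one.
Next gap: 15 days. August 31, 2025 + 15 days = September 15, 2025.
Next gap: 18 days. September 15, 2025 + 18 days = October 3, 2025.
Next gap: 21 days. October 3, 2025 + 21 days = October 24, 2025.
Next gap: 24 days. October 24, 2025 + 24 days = November 17, 2025.

November 17, 2025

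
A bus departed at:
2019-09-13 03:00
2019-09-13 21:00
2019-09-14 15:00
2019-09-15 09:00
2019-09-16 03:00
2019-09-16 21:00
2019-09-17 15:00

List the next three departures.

2019-09-18 09:00, 2019-09-19 03:00, 2019-09-19 21:00

Gaps: 18, 18, 18, 18, 18, 18 hours — each event is 18 hours after the previous one.
2019-09-17 15:00 + 18 h = 2019-09-18 09:00.
2019-09-18 09:00 + 18 h = 2019-09-19 03:00.
2019-09-19 03:00 + 18 h = 2019-09-19 21:00.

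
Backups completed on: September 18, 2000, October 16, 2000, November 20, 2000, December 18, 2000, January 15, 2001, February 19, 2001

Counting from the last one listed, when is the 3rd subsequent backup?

These are Mondays at 28- or 35-day spacing (28, 35, 28, 28, 35).
The pattern: 3rd Monday of the month.
3rd Monday of March 2001: March 19, 2001.
3rd Monday of April 2001: April 16, 2001.
May 2001 — 3rd Monday is May 21, 2001.

May 21, 2001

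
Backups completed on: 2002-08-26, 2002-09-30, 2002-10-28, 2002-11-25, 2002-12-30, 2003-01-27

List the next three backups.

Every date is a Monday; gaps 35, 28, 28, 35, 28 days.
Each is the last Monday of its month (at least one falls on the 29th or later, ruling out '4th Monday').
February 2003 ends with Monday 2003-02-24.
March 2003 ends with Monday 2003-03-31.
April 2003 ends with Monday 2003-04-28.

2003-02-24, 2003-03-31, 2003-04-28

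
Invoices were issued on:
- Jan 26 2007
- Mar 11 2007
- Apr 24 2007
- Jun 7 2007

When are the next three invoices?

Jul 21 2007, Sep 3 2007, Oct 17 2007

Gaps between consecutive events: 44, 44, 44 days — a constant 44-day interval.
Jun 7 2007 + 44 days = Jul 21 2007.
Jul 21 2007 + 44 days = Sep 3 2007.
Sep 3 2007 + 44 days = Oct 17 2007.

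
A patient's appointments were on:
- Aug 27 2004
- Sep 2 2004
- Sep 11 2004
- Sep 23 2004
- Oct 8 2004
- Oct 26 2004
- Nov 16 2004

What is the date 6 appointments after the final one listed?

Gaps: 6, 9, 12, 15, 18, 21 days — each gap is 3 larger than the previous one.
Next gap: 24 days. Nov 16 2004 + 24 days = Dec 10 2004.
Next gap: 27 days. Dec 10 2004 + 27 days = Jan 6 2005.
Next gap: 30 days. Jan 6 2005 + 30 days = Feb 5 2005.
Next gap: 33 days. Feb 5 2005 + 33 days = Mar 10 2005.
Next gap: 36 days. Mar 10 2005 + 36 days = Apr 15 2005.
Next gap: 39 days. Apr 15 2005 + 39 days = May 24 2005.

May 24 2005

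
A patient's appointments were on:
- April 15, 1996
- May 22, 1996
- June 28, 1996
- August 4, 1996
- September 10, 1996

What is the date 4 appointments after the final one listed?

February 5, 1997

Gaps between consecutive events: 37, 37, 37, 37 days — a constant 37-day interval.
September 10, 1996 + 37 days = October 17, 1996.
October 17, 1996 + 37 days = November 23, 1996.
November 23, 1996 + 37 days = December 30, 1996.
December 30, 1996 + 37 days = February 5, 1997.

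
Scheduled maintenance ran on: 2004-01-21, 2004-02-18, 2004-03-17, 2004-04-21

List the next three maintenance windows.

Gaps: 28, 28, 35 days — a mix of 28 and 35. Every date is a Wednesday.
Each is the 3rd Wednesday of its month.
May 2004 — 3rd Wednesday is 2004-05-19.
3rd Wednesday of June 2004: 2004-06-16.
July 2004 — 3rd Wednesday is 2004-07-21.

2004-05-19, 2004-06-16, 2004-07-21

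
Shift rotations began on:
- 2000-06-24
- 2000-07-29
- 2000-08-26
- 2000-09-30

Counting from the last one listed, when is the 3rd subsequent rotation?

2000-12-30

These are Saturdays with 35, 28, 35-day gaps.
Each is the final Saturday of its month — 2000-07-29 is past the 28th, so '4th Saturday' doesn't fit.
Last Saturday of October 2000: 2000-10-28.
Last Saturday of November 2000: 2000-11-25.
December 2000 ends with Saturday 2000-12-30.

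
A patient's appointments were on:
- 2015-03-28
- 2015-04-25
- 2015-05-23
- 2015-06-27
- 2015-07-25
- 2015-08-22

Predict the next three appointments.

All dates are Saturdays, 28, 28, 35, 28, 28 days apart.
Specifically, the 4th Saturday of each month.
September 2015 — 4th Saturday is 2015-09-26.
October 2015 — 4th Saturday is 2015-10-24.
4th Saturday of November 2015: 2015-11-28.

2015-09-26, 2015-10-24, 2015-11-28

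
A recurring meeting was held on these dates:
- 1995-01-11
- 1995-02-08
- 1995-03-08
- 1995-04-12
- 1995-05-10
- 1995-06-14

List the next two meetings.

1995-07-12, 1995-08-09

Gaps: 28, 28, 35, 28, 35 days — a mix of 28 and 35. Every date is a Wednesday.
Each is the 2nd Wednesday of its month.
2nd Wednesday of July 1995: 1995-07-12.
2nd Wednesday of August 1995: 1995-08-09.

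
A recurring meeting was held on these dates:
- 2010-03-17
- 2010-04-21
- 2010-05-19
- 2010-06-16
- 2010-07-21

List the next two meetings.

2010-08-18, 2010-09-15

These are Wednesdays at 28- or 35-day spacing (35, 28, 28, 35).
The pattern: 3rd Wednesday of the month.
August 2010 — 3rd Wednesday is 2010-08-18.
September 2010 — 3rd Wednesday is 2010-09-15.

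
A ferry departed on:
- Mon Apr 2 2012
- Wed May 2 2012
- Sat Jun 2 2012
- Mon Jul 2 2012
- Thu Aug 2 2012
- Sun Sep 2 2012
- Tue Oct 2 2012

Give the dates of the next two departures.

Each date is the 2nd; the gaps (30, 31, 30, 31, 31, 30) track the month lengths.
The rule is the 2nd of each month.
November 2012: Fri Nov 2 2012.
December 2012: Sun Dec 2 2012.

Fri Nov 2 2012, Sun Dec 2 2012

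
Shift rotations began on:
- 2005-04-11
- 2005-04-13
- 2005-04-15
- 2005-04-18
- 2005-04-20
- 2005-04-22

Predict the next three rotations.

2005-04-25, 2005-04-27, 2005-04-29

Every event lands on a Monday or Wednesday or Friday (gaps cycle 2, 2, 3, 2, 2).
So the schedule is: every Monday, Wednesday and Friday.
The following Monday is 2005-04-25.
The following Wednesday is 2005-04-27.
The following Friday is 2005-04-29.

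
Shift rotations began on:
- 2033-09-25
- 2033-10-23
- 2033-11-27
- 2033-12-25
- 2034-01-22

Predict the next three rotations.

2034-02-26, 2034-03-26, 2034-04-23

These are Sundays at 28- or 35-day spacing (28, 35, 28, 28).
The pattern: 4th Sunday of the month.
4th Sunday of February 2034: 2034-02-26.
March 2034 — 4th Sunday is 2034-03-26.
April 2034 — 4th Sunday is 2034-04-23.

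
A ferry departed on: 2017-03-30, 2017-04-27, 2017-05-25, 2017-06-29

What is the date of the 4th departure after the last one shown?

All Thursdays; the gaps (28, 28, 35) vary with month length.
This is the last Thursday of each month.
July 2017 ends with Thursday 2017-07-27.
August 2017 ends with Thursday 2017-08-31.
September 2017 ends with Thursday 2017-09-28.
October 2017 ends with Thursday 2017-10-26.

2017-10-26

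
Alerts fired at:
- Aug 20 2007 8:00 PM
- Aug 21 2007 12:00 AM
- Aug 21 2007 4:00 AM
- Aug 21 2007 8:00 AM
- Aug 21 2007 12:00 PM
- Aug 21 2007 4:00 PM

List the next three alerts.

The interval is a steady 4 hours (4, 4, 4, 4, 4).
Aug 21 2007 4:00 PM + 4 h = Aug 21 2007 8:00 PM.
Aug 21 2007 8:00 PM + 4 h = Aug 22 2007 12:00 AM.
Aug 22 2007 12:00 AM + 4 h = Aug 22 2007 4:00 AM.

Aug 21 2007 8:00 PM, Aug 22 2007 12:00 AM, Aug 22 2007 4:00 AM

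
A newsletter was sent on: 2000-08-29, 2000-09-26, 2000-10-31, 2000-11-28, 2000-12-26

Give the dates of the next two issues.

Every date is a Tuesday; gaps 28, 35, 28, 28 days.
Each is the last Tuesday of its month (at least one falls on the 29th or later, ruling out '4th Tuesday').
January 2001 ends with Tuesday 2001-01-30.
February 2001 ends with Tuesday 2001-02-27.

2001-01-30, 2001-02-27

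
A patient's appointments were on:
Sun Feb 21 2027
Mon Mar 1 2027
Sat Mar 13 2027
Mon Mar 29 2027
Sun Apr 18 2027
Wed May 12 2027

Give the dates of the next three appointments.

The spacing grows by 4 each time: 8, 12, 16, 20, 24 days.
Next gap: 28 days. Wed May 12 2027 + 28 days = Wed Jun 9 2027.
Next gap: 32 days. Wed Jun 9 2027 + 32 days = Sun Jul 11 2027.
Next gap: 36 days. Sun Jul 11 2027 + 36 days = Mon Aug 16 2027.

Wed Jun 9 2027, Sun Jul 11 2027, Mon Aug 16 2027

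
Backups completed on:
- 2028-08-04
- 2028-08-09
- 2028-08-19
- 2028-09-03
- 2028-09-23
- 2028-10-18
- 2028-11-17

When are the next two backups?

The spacing grows by 5 each time: 5, 10, 15, 20, 25, 30 days.
Next gap: 35 days. 2028-11-17 + 35 days = 2028-12-22.
Next gap: 40 days. 2028-12-22 + 40 days = 2029-01-31.

2028-12-22, 2029-01-31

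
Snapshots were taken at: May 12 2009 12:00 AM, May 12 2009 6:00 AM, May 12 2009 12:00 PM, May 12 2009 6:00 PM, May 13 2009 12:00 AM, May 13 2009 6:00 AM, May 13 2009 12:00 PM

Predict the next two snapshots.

May 13 2009 6:00 PM, May 14 2009 12:00 AM

Spacing: 6, 6, 6, 6, 6, 6 h — constant 6 h.
May 13 2009 12:00 PM + 6 h = May 13 2009 6:00 PM.
May 13 2009 6:00 PM + 6 h = May 14 2009 12:00 AM.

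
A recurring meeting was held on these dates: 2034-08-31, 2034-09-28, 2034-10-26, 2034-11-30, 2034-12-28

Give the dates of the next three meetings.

2035-01-25, 2035-02-22, 2035-03-29

All Thursdays; the gaps (28, 28, 35, 28) vary with month length.
This is the last Thursday of each month.
Last Thursday of January 2035: 2035-01-25.
Last Thursday of February 2035: 2035-02-22.
March 2035 ends with Thursday 2035-03-29.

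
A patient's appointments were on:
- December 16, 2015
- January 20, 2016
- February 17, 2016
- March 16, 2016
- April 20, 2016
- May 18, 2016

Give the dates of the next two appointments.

All dates are Wednesdays, 35, 28, 28, 35, 28 days apart.
Specifically, the 3rd Wednesday of each month.
June 2016 — 3rd Wednesday is June 15, 2016.
July 2016 — 3rd Wednesday is July 20, 2016.

June 15, 2016; July 20, 2016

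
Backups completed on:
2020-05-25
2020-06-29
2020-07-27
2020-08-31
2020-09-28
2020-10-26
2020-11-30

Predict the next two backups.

2020-12-28, 2021-01-25

Every date is a Monday; gaps 35, 28, 35, 28, 28, 35 days.
Each is the last Monday of its month (at least one falls on the 29th or later, ruling out '4th Monday').
Last Monday of December 2020: 2020-12-28.
Last Monday of January 2021: 2021-01-25.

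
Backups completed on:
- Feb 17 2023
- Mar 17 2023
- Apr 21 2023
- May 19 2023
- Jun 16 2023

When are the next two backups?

Gaps: 28, 35, 28, 28 days — a mix of 28 and 35. Every date is a Friday.
Each is the 3rd Friday of its month.
July 2023 — 3rd Friday is Jul 21 2023.
3rd Friday of August 2023: Aug 18 2023.

Jul 21 2023, Aug 18 2023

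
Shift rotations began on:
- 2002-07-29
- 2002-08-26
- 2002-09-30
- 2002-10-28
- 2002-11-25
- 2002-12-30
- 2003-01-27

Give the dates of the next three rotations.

2003-02-24, 2003-03-31, 2003-04-28

These are Mondays with 28, 35, 28, 28, 35, 28-day gaps.
Each is the final Monday of its month — 2002-07-29 is past the 28th, so '4th Monday' doesn't fit.
Last Monday of February 2003: 2003-02-24.
Last Monday of March 2003: 2003-03-31.
Last Monday of April 2003: 2003-04-28.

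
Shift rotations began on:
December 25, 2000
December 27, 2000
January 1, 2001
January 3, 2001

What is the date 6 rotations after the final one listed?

January 24, 2001

Every event lands on a Monday or Wednesday (gaps cycle 2, 5, 2).
So the schedule is: every Monday and Wednesday.
Next Monday: January 8, 2001.
The following Wednesday is January 10, 2001.
The following Monday is January 15, 2001.
Next Wednesday: January 17, 2001.
Next Monday: January 22, 2001.
Next Wednesday: January 24, 2001.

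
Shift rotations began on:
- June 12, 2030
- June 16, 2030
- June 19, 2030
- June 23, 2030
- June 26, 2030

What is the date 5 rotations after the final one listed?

Every event lands on a Wednesday or Sunday (gaps cycle 4, 3, 4, 3).
So the schedule is: every Wednesday and Sunday.
The following Sunday is June 30, 2030.
Next Wednesday: July 3, 2030.
The following Sunday is July 7, 2030.
The following Wednesday is July 10, 2030.
The following Sunday is July 14, 2030.

July 14, 2030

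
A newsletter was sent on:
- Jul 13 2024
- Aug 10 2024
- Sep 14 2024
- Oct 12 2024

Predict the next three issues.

Nov 9 2024, Dec 14 2024, Jan 11 2025

All dates are Saturdays, 28, 35, 28 days apart.
Specifically, the 2nd Saturday of each month.
November 2024 — 2nd Saturday is Nov 9 2024.
December 2024 — 2nd Saturday is Dec 14 2024.
January 2025 — 2nd Saturday is Jan 11 2025.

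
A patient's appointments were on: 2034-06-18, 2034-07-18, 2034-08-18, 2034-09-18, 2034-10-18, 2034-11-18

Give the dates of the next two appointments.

2034-12-18, 2035-01-18

The day-of-month is always 18 (30, 31, 31, 30, 31 days between events).
So this recurs on the 18th of each month.
Next: December 2034 → 2034-12-18.
January 2035: 2035-01-18.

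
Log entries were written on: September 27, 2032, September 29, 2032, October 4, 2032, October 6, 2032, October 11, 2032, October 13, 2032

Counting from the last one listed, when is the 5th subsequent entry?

Gaps: 2, 5, 2, 5, 2 days — not constant, but cyclic with period 2.
The events fall on every Monday and Wednesday.
The following Monday is October 18, 2032.
Next Wednesday: October 20, 2032.
Next Monday: October 25, 2032.
The following Wednesday is October 27, 2032.
Next Monday: November 1, 2032.

November 1, 2032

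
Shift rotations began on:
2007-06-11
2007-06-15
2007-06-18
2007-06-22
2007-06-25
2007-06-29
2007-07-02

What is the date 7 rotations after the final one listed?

Every event lands on a Monday or Friday (gaps cycle 4, 3, 4, 3, 4, 3).
So the schedule is: every Monday and Friday.
The following Friday is 2007-07-06.
Next Monday: 2007-07-09.
The following Friday is 2007-07-13.
Next Monday: 2007-07-16.
The following Friday is 2007-07-20.
The following Monday is 2007-07-23.
The following Friday is 2007-07-27.

2007-07-27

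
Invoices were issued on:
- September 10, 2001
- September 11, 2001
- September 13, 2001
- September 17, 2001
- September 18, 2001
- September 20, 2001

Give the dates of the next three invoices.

September 24, 2001; September 25, 2001; September 27, 2001

The gap pattern 1, 2, 4, 1, 2 repeats every 3 events.
These are the Mondays, Tuesdays and Thursdays of each week.
The following Monday is September 24, 2001.
Next Tuesday: September 25, 2001.
The following Thursday is September 27, 2001.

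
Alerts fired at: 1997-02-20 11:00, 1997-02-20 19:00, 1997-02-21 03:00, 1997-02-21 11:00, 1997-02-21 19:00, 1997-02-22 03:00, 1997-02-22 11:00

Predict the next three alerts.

1997-02-22 19:00, 1997-02-23 03:00, 1997-02-23 11:00

The interval is a steady 8 hours (8, 8, 8, 8, 8, 8).
1997-02-22 11:00 + 8 h = 1997-02-22 19:00.
1997-02-22 19:00 + 8 h = 1997-02-23 03:00.
1997-02-23 03:00 + 8 h = 1997-02-23 11:00.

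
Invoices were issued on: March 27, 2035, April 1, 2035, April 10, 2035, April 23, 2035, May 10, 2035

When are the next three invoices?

May 31, 2035; June 25, 2035; July 24, 2035

Intervals are 5, 9, 13, 17 days — an arithmetic progression with common difference 4.
Next gap: 21 days. May 10, 2035 + 21 days = May 31, 2035.
Next gap: 25 days. May 31, 2035 + 25 days = June 25, 2035.
Next gap: 29 days. June 25, 2035 + 29 days = July 24, 2035.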